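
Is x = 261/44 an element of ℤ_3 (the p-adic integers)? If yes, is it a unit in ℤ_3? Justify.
x ∈ ℤ_3 but not a unit; v_3(x) = 2 > 0

ℤ_3 = {x ∈ ℚ_3 : v_3(x) ≥ 0} and ℤ_3^× = {x ∈ ℤ_3 : v_3(x) = 0}. Here v_3(261/44) = v_3(num) − v_3(den) = 2; compare against these criteria.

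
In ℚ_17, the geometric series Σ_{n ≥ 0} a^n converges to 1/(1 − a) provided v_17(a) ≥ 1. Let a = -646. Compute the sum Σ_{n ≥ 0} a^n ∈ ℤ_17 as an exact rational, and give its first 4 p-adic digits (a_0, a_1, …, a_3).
Σ a^n = 1/(1 − a) = 1/647;  first 4 digits = (1, 13, 13, 3)

v_17(a) = 1 ≥ 1, so the series converges in ℤ_17 to 1/(1 − a) = 1/(1 − (-646)) = 1/647. Expand this rational in ℤ_17: compute digits iteratively via d_i = x_i mod 17, x_{i+1} = (x_i − d_i)/17. The first 4 digits are (1, 13, 13, 3).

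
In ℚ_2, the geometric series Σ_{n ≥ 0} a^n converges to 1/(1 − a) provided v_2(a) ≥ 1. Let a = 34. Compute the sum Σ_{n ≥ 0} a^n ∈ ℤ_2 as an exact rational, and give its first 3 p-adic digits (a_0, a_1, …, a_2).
Σ a^n = 1/(1 − a) = -1/33;  first 3 digits = (1, 1, 1)

v_2(a) = 1 ≥ 1, so the series converges in ℤ_2 to 1/(1 − a) = 1/(1 − 34) = -1/33. Expand this rational in ℤ_2: compute digits iteratively via d_i = x_i mod 2, x_{i+1} = (x_i − d_i)/2. The first 3 digits are (1, 1, 1).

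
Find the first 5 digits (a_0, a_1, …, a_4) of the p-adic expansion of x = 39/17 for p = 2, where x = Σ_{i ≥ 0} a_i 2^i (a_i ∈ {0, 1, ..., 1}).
(a_0, …, a_4) = (1, 1, 1, 0, 1)

v_2(39/17) = 0 (numerator and denominator both coprime to 2), so x ∈ ℤ_2^×. Compute digits iteratively via a_i = x_i mod 2, x_{i+1} = (x_i − a_i)/2, with x_0 = x:
  x_0 = 39/17;  a_0 = 1;  x_1 = (x_0 − 1)/2 = 11/17
  x_1 = 11/17;  a_1 = 1;  x_2 = (x_1 − 1)/2 = -3/17
  x_2 = -3/17;  a_2 = 1;  x_3 = (x_2 − 1)/2 = -10/17
  x_3 = -10/17;  a_3 = 0;  x_4 = (x_3 − 0)/2 = -5/17
  x_4 = -5/17;  a_4 = 1;  x_5 = (x_4 − 1)/2 = -11/17
Digits: (1, 1, 1, 0, 1).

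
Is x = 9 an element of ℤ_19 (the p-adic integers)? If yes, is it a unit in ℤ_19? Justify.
x ∈ ℤ_19^× (unit); v_19(x) = 0

ℤ_19 = {x ∈ ℚ_19 : v_19(x) ≥ 0} and ℤ_19^× = {x ∈ ℤ_19 : v_19(x) = 0}. Here v_19(9) = v_19(num) − v_19(den) = 0; compare against these criteria.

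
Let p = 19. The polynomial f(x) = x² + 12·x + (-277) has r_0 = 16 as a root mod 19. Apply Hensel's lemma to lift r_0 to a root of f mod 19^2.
r_1 = 168 (mod 361)

Hensel: r_{i+1} = r_i − f(r_i)·(f′(r_i))^{-1} mod 19^{i+2}, f′(x) = 2x + 12. Iterate:
  r_0 = 16 (mod 19)
  r_1 = 168 (mod 361)
Final: r = 168 satisfies f(r) ≡ 0 mod 19^2.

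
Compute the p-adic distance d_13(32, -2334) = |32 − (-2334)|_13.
d_13(32, -2334) = 1/169

Step 1 — x − y = 32 − (-2334) = 2366. Step 2 — v_13(2366) = 2 (factor: 2366 = (13^2 · 14); the sign does not affect v_p). Step 3 — |x − y|_13 = 13^{-2} = 1/169.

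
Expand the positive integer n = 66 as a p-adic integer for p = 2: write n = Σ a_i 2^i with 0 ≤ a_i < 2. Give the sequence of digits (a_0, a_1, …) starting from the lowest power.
(a_0, a_1, …) = (0, 1, 0, 0, 0, 0, 1)

Repeated division by 2 gives the digits low-to-high: 66 = 1·2^1 + 1·2^6. Digit sequence: (0, 1, 0, 0, 0, 0, 1).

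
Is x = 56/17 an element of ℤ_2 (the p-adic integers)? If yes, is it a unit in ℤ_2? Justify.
x ∈ ℤ_2 but not a unit; v_2(x) = 3 > 0

ℤ_2 = {x ∈ ℚ_2 : v_2(x) ≥ 0} and ℤ_2^× = {x ∈ ℤ_2 : v_2(x) = 0}. Here v_2(56/17) = v_2(num) − v_2(den) = 3; compare against these criteria.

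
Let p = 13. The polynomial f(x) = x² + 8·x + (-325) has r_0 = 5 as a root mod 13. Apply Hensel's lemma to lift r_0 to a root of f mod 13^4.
r_3 = 3775 (mod 28561)

Hensel: r_{i+1} = r_i − f(r_i)·(f′(r_i))^{-1} mod 13^{i+2}, f′(x) = 2x + 8. Iterate:
  r_0 = 5 (mod 13)
  r_1 = 57 (mod 169)
  r_2 = 1578 (mod 2197)
  r_3 = 3775 (mod 28561)
Final: r = 3775 satisfies f(r) ≡ 0 mod 13^4.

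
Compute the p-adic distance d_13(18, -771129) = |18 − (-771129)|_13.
d_13(18, -771129) = 1/28561

Step 1 — x − y = 18 − (-771129) = 771147. Step 2 — v_13(771147) = 4 (factor: 771147 = (13^4 · 27); the sign does not affect v_p). Step 3 — |x − y|_13 = 13^{-4} = 1/28561.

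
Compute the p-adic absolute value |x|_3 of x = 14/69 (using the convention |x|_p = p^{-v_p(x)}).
|14/69|_3 = 3

Step 1 — compute v_3(x) by factoring powers of 3 out of the numerator and denominator: v_3(14/69) = -1. Step 2 — apply |x|_p = p^{-v_p(x)} = 3^{1} = 3.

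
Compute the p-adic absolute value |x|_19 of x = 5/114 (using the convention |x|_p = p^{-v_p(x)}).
|5/114|_19 = 19

Step 1 — compute v_19(x) by factoring powers of 19 out of the numerator and denominator: v_19(5/114) = -1. Step 2 — apply |x|_p = p^{-v_p(x)} = 19^{1} = 19.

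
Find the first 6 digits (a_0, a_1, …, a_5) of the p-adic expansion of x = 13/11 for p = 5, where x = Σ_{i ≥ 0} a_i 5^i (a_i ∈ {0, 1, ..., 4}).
(a_0, …, a_5) = (3, 1, 2, 0, 4, 1)

v_5(13/11) = 0 (numerator and denominator both coprime to 5), so x ∈ ℤ_5^×. Compute digits iteratively via a_i = x_i mod 5, x_{i+1} = (x_i − a_i)/5, with x_0 = x:
  x_0 = 13/11;  a_0 = 3;  x_1 = (x_0 − 3)/5 = -4/11
  x_1 = -4/11;  a_1 = 1;  x_2 = (x_1 − 1)/5 = -3/11
  x_2 = -3/11;  a_2 = 2;  x_3 = (x_2 − 2)/5 = -5/11
  x_3 = -5/11;  a_3 = 0;  x_4 = (x_3 − 0)/5 = -1/11
  x_4 = -1/11;  a_4 = 4;  x_5 = (x_4 − 4)/5 = -9/11
  x_5 = -9/11;  a_5 = 1;  x_6 = (x_5 − 1)/5 = -4/11
Digits: (3, 1, 2, 0, 4, 1).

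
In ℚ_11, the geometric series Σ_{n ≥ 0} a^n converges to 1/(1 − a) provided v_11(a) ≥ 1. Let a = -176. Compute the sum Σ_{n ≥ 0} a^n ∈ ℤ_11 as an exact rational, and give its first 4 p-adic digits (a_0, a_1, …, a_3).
Σ a^n = 1/(1 − a) = 1/177;  first 4 digits = (1, 6, 1, 8)

v_11(a) = 1 ≥ 1, so the series converges in ℤ_11 to 1/(1 − a) = 1/(1 − (-176)) = 1/177. Expand this rational in ℤ_11: compute digits iteratively via d_i = x_i mod 11, x_{i+1} = (x_i − d_i)/11. The first 4 digits are (1, 6, 1, 8).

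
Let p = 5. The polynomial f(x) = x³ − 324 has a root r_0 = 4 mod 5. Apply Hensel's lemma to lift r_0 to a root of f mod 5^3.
r_2 = 24 (mod 125)

Hensel: r_{i+1} = r_i − f(r_i)/f′(r_i) mod 5^{i+2}, where f′(x) = 3x². Iterate:
  r_0 = 4 (mod 5)
  r_1 = 24 (mod 25)
  r_2 = 24 (mod 125)
Final: r = 24 with f(r) ≡ 0 mod 5^3.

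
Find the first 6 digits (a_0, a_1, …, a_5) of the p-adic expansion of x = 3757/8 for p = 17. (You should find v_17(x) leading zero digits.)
(a_0, …, a_5) = (0, 0, 8, 6, 6, 6)

v_17(3757/8) = 2, so a_0 = ... = a_1 = 0. Factor out: x = 17^2 · u with u = 13/8 a unit in ℤ_17. Expand u iteratively via a_{v+i} = u_i mod 17, u_{i+1} = (u_i − a_{v+i})/17:
  u_0 = 13/8;  a_2 = 8;  u_1 = (u_0 − 8)/17 = -3/8
  u_1 = -3/8;  a_3 = 6;  u_2 = (u_1 − 6)/17 = -3/8
  u_2 = -3/8;  a_4 = 6;  u_3 = (u_2 − 6)/17 = -3/8
  u_3 = -3/8;  a_5 = 6;  u_4 = (u_3 − 6)/17 = -3/8
Digits: (0, 0, 8, 6, 6, 6).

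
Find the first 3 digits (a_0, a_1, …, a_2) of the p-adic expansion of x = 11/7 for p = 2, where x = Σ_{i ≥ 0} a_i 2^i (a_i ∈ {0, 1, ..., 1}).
(a_0, …, a_2) = (1, 0, 1)

v_2(11/7) = 0 (numerator and denominator both coprime to 2), so x ∈ ℤ_2^×. Compute digits iteratively via a_i = x_i mod 2, x_{i+1} = (x_i − a_i)/2, with x_0 = x:
  x_0 = 11/7;  a_0 = 1;  x_1 = (x_0 − 1)/2 = 2/7
  x_1 = 2/7;  a_1 = 0;  x_2 = (x_1 − 0)/2 = 1/7
  x_2 = 1/7;  a_2 = 1;  x_3 = (x_2 − 1)/2 = -3/7
Digits: (1, 0, 1).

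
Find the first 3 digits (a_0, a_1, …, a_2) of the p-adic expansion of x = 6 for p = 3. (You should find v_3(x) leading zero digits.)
(a_0, …, a_2) = (0, 2, 0)

v_3(6) = 1, so a_0 = ... = a_0 = 0. Factor out: x = 3^1 · u with u = 2 a unit in ℤ_3. Expand u iteratively via a_{v+i} = u_i mod 3, u_{i+1} = (u_i − a_{v+i})/3:
  u_0 = 2;  a_1 = 2;  u_1 = (u_0 − 2)/3 = 0
  u_1 = 0;  a_2 = 0;  u_2 = (u_1 − 0)/3 = 0
Digits: (0, 2, 0).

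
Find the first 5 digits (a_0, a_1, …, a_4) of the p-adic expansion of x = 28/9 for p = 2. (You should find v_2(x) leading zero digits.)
(a_0, …, a_4) = (0, 0, 1, 1, 1)

v_2(28/9) = 2, so a_0 = ... = a_1 = 0. Factor out: x = 2^2 · u with u = 7/9 a unit in ℤ_2. Expand u iteratively via a_{v+i} = u_i mod 2, u_{i+1} = (u_i − a_{v+i})/2:
  u_0 = 7/9;  a_2 = 1;  u_1 = (u_0 − 1)/2 = -1/9
  u_1 = -1/9;  a_3 = 1;  u_2 = (u_1 − 1)/2 = -5/9
  u_2 = -5/9;  a_4 = 1;  u_3 = (u_2 − 1)/2 = -7/9
Digits: (0, 0, 1, 1, 1).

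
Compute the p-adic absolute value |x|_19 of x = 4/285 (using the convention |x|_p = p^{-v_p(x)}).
|4/285|_19 = 19

Step 1 — compute v_19(x) by factoring powers of 19 out of the numerator and denominator: v_19(4/285) = -1. Step 2 — apply |x|_p = p^{-v_p(x)} = 19^{1} = 19.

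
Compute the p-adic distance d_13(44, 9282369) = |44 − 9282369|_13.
d_13(44, 9282369) = 1/371293

Step 1 — x − y = 44 − 9282369 = -9282325. Step 2 — v_13(-9282325) = 5 (factor: -9282325 = −(13^5 · 25); the sign does not affect v_p). Step 3 — |x − y|_13 = 13^{-5} = 1/371293.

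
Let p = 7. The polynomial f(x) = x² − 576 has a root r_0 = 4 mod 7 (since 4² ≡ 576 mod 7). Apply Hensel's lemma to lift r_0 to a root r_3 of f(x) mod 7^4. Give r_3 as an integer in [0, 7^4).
r_3 = 2377 (mod 2401)

Hensel's recurrence: r_{i+1} = r_i − f(r_i)·(f′(r_i))^{-1} mod 7^{i+2}, with f′(x) = 2x. Iterate:
  r_0 = 4 (mod 7)
  r_1 = 25 (mod 49)
  r_2 = 319 (mod 343)
  r_3 = 2377 (mod 2401)
Final: r_3 = 2377, and one checks f(r_3) ≡ 0 mod 7^4.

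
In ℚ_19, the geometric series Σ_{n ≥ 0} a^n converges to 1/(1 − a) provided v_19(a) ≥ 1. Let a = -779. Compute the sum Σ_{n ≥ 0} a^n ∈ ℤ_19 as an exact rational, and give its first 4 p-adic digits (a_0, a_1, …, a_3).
Σ a^n = 1/(1 − a) = 1/780;  first 4 digits = (1, 16, 6, 4)

v_19(a) = 1 ≥ 1, so the series converges in ℤ_19 to 1/(1 − a) = 1/(1 − (-779)) = 1/780. Expand this rational in ℤ_19: compute digits iteratively via d_i = x_i mod 19, x_{i+1} = (x_i − d_i)/19. The first 4 digits are (1, 16, 6, 4).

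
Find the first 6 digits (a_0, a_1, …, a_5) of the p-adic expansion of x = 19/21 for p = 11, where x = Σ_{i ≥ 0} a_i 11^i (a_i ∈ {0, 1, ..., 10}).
(a_0, …, a_5) = (3, 4, 8, 5, 0, 1)

v_11(19/21) = 0 (numerator and denominator both coprime to 11), so x ∈ ℤ_11^×. Compute digits iteratively via a_i = x_i mod 11, x_{i+1} = (x_i − a_i)/11, with x_0 = x:
  x_0 = 19/21;  a_0 = 3;  x_1 = (x_0 − 3)/11 = -4/21
  x_1 = -4/21;  a_1 = 4;  x_2 = (x_1 − 4)/11 = -8/21
  x_2 = -8/21;  a_2 = 8;  x_3 = (x_2 − 8)/11 = -16/21
  x_3 = -16/21;  a_3 = 5;  x_4 = (x_3 − 5)/11 = -11/21
  x_4 = -11/21;  a_4 = 0;  x_5 = (x_4 − 0)/11 = -1/21
  x_5 = -1/21;  a_5 = 1;  x_6 = (x_5 − 1)/11 = -2/21
Digits: (3, 4, 8, 5, 0, 1).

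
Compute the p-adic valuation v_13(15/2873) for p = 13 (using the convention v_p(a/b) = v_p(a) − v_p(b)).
v_13(15/2873) = -2

Factor powers of 13 from the numerator and denominator of the reduced fraction: 15 = 13^0 · 15 and 2873 = 13^2 · 17. Apply v_p(a/b) = v_p(a) − v_p(b): v_13(15/2873) = 0 − 2 = -2.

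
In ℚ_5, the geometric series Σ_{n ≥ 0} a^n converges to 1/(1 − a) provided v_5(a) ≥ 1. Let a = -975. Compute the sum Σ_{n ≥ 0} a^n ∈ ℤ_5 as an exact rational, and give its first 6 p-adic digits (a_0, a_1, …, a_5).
Σ a^n = 1/(1 − a) = 1/976;  first 6 digits = (1, 0, 1, 2, 4, 3)

v_5(a) = 2 ≥ 1, so the series converges in ℤ_5 to 1/(1 − a) = 1/(1 − (-975)) = 1/976. Expand this rational in ℤ_5: compute digits iteratively via d_i = x_i mod 5, x_{i+1} = (x_i − d_i)/5. The first 6 digits are (1, 0, 1, 2, 4, 3).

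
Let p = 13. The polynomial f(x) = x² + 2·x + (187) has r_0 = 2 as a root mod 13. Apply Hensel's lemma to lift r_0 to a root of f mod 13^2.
r_1 = 54 (mod 169)

Hensel: r_{i+1} = r_i − f(r_i)·(f′(r_i))^{-1} mod 13^{i+2}, f′(x) = 2x + 2. Iterate:
  r_0 = 2 (mod 13)
  r_1 = 54 (mod 169)
Final: r = 54 satisfies f(r) ≡ 0 mod 13^2.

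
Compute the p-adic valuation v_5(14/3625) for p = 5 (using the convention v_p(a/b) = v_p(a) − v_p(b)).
v_5(14/3625) = -3

Factor powers of 5 from the numerator and denominator of the reduced fraction: 14 = 5^0 · 14 and 3625 = 5^3 · 29. Apply v_p(a/b) = v_p(a) − v_p(b): v_5(14/3625) = 0 − 3 = -3.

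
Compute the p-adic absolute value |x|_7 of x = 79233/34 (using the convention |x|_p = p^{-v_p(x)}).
|79233/34|_7 = 1/2401

Step 1 — compute v_7(x) by factoring powers of 7 out of the numerator and denominator: v_7(79233/34) = 4. Step 2 — apply |x|_p = p^{-v_p(x)} = 7^{-4} = 1/2401.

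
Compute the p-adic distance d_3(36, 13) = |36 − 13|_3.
d_3(36, 13) = 1

Step 1 — x − y = 36 − 13 = 23. Step 2 — v_3(23) = 0 (factor: 23 = (3^0 · 23); the sign does not affect v_p). Step 3 — |x − y|_3 = 3^{0} = 1.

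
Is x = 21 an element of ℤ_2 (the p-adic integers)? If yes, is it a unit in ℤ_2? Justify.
x ∈ ℤ_2^× (unit); v_2(x) = 0

ℤ_2 = {x ∈ ℚ_2 : v_2(x) ≥ 0} and ℤ_2^× = {x ∈ ℤ_2 : v_2(x) = 0}. Here v_2(21) = v_2(num) − v_2(den) = 0; compare against these criteria.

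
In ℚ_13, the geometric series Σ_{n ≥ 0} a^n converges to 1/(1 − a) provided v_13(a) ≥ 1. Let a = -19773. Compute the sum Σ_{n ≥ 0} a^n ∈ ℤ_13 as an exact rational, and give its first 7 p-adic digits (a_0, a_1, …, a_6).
Σ a^n = 1/(1 − a) = 1/19774;  first 7 digits = (1, 0, 0, 4, 12, 12, 2)

v_13(a) = 3 ≥ 1, so the series converges in ℤ_13 to 1/(1 − a) = 1/(1 − (-19773)) = 1/19774. Expand this rational in ℤ_13: compute digits iteratively via d_i = x_i mod 13, x_{i+1} = (x_i − d_i)/13. The first 7 digits are (1, 0, 0, 4, 12, 12, 2).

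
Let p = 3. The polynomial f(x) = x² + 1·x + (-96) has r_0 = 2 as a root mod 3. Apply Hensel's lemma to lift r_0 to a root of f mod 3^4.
r_3 = 20 (mod 81)

Hensel: r_{i+1} = r_i − f(r_i)·(f′(r_i))^{-1} mod 3^{i+2}, f′(x) = 2x + 1. Iterate:
  r_0 = 2 (mod 3)
  r_1 = 2 (mod 9)
  r_2 = 20 (mod 27)
  r_3 = 20 (mod 81)
Final: r = 20 satisfies f(r) ≡ 0 mod 3^4.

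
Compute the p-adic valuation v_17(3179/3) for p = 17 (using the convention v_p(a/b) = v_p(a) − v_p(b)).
v_17(3179/3) = 2

Factor powers of 17 from the numerator and denominator of the reduced fraction: 3179 = 17^2 · 11 and 3 = 17^0 · 3. Apply v_p(a/b) = v_p(a) − v_p(b): v_17(3179/3) = 2 − 0 = 2.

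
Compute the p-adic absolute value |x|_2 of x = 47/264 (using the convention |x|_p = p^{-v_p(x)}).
|47/264|_2 = 8

Step 1 — compute v_2(x) by factoring powers of 2 out of the numerator and denominator: v_2(47/264) = -3. Step 2 — apply |x|_p = p^{-v_p(x)} = 2^{3} = 8.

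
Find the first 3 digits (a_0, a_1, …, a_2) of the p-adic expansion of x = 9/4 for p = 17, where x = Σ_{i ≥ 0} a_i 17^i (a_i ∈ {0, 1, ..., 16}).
(a_0, …, a_2) = (15, 12, 12)

v_17(9/4) = 0 (numerator and denominator both coprime to 17), so x ∈ ℤ_17^×. Compute digits iteratively via a_i = x_i mod 17, x_{i+1} = (x_i − a_i)/17, with x_0 = x:
  x_0 = 9/4;  a_0 = 15;  x_1 = (x_0 − 15)/17 = -3/4
  x_1 = -3/4;  a_1 = 12;  x_2 = (x_1 − 12)/17 = -3/4
  x_2 = -3/4;  a_2 = 12;  x_3 = (x_2 − 12)/17 = -3/4
Digits: (15, 12, 12).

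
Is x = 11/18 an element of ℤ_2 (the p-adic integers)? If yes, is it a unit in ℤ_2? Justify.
x ∉ ℤ_2 (v_2(x) = -1 < 0)

ℤ_2 = {x ∈ ℚ_2 : v_2(x) ≥ 0} and ℤ_2^× = {x ∈ ℤ_2 : v_2(x) = 0}. Here v_2(11/18) = v_2(num) − v_2(den) = -1; compare against these criteria.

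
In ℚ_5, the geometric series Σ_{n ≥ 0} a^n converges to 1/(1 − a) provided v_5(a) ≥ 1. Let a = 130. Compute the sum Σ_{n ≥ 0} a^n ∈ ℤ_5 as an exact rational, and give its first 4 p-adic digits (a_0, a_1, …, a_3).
Σ a^n = 1/(1 − a) = -1/129;  first 4 digits = (1, 1, 1, 2)

v_5(a) = 1 ≥ 1, so the series converges in ℤ_5 to 1/(1 − a) = 1/(1 − 130) = -1/129. Expand this rational in ℤ_5: compute digits iteratively via d_i = x_i mod 5, x_{i+1} = (x_i − d_i)/5. The first 4 digits are (1, 1, 1, 2).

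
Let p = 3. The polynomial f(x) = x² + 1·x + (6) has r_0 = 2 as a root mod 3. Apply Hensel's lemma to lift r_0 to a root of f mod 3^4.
r_3 = 68 (mod 81)

Hensel: r_{i+1} = r_i − f(r_i)·(f′(r_i))^{-1} mod 3^{i+2}, f′(x) = 2x + 1. Iterate:
  r_0 = 2 (mod 3)
  r_1 = 5 (mod 9)
  r_2 = 14 (mod 27)
  r_3 = 68 (mod 81)
Final: r = 68 satisfies f(r) ≡ 0 mod 3^4.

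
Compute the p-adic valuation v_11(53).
v_11(53) = 0

v_11(n) is the largest exponent k such that 11^k divides n. Factor out: 53 = 11^0 · 53. (Sign doesn't affect v_p.) So v_11(53) = 0.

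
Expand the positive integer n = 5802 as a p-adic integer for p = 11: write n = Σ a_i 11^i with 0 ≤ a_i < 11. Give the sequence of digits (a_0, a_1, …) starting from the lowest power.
(a_0, a_1, …) = (5, 10, 3, 4)

Repeated division by 11 gives the digits low-to-high: 5802 = 5 + 10·11^1 + 3·11^2 + 4·11^3. Digit sequence: (5, 10, 3, 4).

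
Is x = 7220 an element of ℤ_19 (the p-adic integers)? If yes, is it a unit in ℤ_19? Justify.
x ∈ ℤ_19 but not a unit; v_19(x) = 2 > 0

ℤ_19 = {x ∈ ℚ_19 : v_19(x) ≥ 0} and ℤ_19^× = {x ∈ ℤ_19 : v_19(x) = 0}. Here v_19(7220) = v_19(num) − v_19(den) = 2; compare against these criteria.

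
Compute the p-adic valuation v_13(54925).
v_13(54925) = 3

v_13(n) is the largest exponent k such that 13^k divides n. Factor out: 54925 = 13^3 · 25. (Sign doesn't affect v_p.) So v_13(54925) = 3.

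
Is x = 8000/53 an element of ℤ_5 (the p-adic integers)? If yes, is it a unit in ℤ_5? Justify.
x ∈ ℤ_5 but not a unit; v_5(x) = 3 > 0

ℤ_5 = {x ∈ ℚ_5 : v_5(x) ≥ 0} and ℤ_5^× = {x ∈ ℤ_5 : v_5(x) = 0}. Here v_5(8000/53) = v_5(num) − v_5(den) = 3; compare against these criteria.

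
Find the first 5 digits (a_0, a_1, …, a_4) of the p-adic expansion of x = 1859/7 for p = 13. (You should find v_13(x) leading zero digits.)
(a_0, …, a_4) = (0, 0, 9, 5, 7)

v_13(1859/7) = 2, so a_0 = ... = a_1 = 0. Factor out: x = 13^2 · u with u = 11/7 a unit in ℤ_13. Expand u iteratively via a_{v+i} = u_i mod 13, u_{i+1} = (u_i − a_{v+i})/13:
  u_0 = 11/7;  a_2 = 9;  u_1 = (u_0 − 9)/13 = -4/7
  u_1 = -4/7;  a_3 = 5;  u_2 = (u_1 − 5)/13 = -3/7
  u_2 = -3/7;  a_4 = 7;  u_3 = (u_2 − 7)/13 = -4/7
Digits: (0, 0, 9, 5, 7).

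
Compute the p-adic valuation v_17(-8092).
v_17(-8092) = 2

v_17(n) is the largest exponent k such that 17^k divides n. Factor out: -8092 = -17^2 · 28. (Sign doesn't affect v_p.) So v_17(-8092) = 2.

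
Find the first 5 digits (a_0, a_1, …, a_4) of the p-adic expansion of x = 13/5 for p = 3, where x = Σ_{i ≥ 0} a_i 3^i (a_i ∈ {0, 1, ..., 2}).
(a_0, …, a_4) = (2, 2, 0, 1, 2)

v_3(13/5) = 0 (numerator and denominator both coprime to 3), so x ∈ ℤ_3^×. Compute digits iteratively via a_i = x_i mod 3, x_{i+1} = (x_i − a_i)/3, with x_0 = x:
  x_0 = 13/5;  a_0 = 2;  x_1 = (x_0 − 2)/3 = 1/5
  x_1 = 1/5;  a_1 = 2;  x_2 = (x_1 − 2)/3 = -3/5
  x_2 = -3/5;  a_2 = 0;  x_3 = (x_2 − 0)/3 = -1/5
  x_3 = -1/5;  a_3 = 1;  x_4 = (x_3 − 1)/3 = -2/5
  x_4 = -2/5;  a_4 = 2;  x_5 = (x_4 − 2)/3 = -4/5
Digits: (2, 2, 0, 1, 2).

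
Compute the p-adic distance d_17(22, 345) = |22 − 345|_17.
d_17(22, 345) = 1/17

Step 1 — x − y = 22 − 345 = -323. Step 2 — v_17(-323) = 1 (factor: -323 = −(17^1 · 19); the sign does not affect v_p). Step 3 — |x − y|_17 = 17^{-1} = 1/17.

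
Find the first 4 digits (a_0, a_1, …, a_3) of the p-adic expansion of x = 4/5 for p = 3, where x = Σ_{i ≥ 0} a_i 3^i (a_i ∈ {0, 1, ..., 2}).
(a_0, …, a_3) = (2, 2, 1, 0)

v_3(4/5) = 0 (numerator and denominator both coprime to 3), so x ∈ ℤ_3^×. Compute digits iteratively via a_i = x_i mod 3, x_{i+1} = (x_i − a_i)/3, with x_0 = x:
  x_0 = 4/5;  a_0 = 2;  x_1 = (x_0 − 2)/3 = -2/5
  x_1 = -2/5;  a_1 = 2;  x_2 = (x_1 − 2)/3 = -4/5
  x_2 = -4/5;  a_2 = 1;  x_3 = (x_2 − 1)/3 = -3/5
  x_3 = -3/5;  a_3 = 0;  x_4 = (x_3 − 0)/3 = -1/5
Digits: (2, 2, 1, 0).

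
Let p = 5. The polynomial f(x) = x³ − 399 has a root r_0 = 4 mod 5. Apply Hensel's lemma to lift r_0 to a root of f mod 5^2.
r_1 = 24 (mod 25)

Hensel: r_{i+1} = r_i − f(r_i)/f′(r_i) mod 5^{i+2}, where f′(x) = 3x². Iterate:
  r_0 = 4 (mod 5)
  r_1 = 24 (mod 25)
Final: r = 24 with f(r) ≡ 0 mod 5^2.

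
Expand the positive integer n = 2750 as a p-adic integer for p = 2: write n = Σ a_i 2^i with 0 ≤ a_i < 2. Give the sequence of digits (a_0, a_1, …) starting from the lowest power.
(a_0, a_1, …) = (0, 1, 1, 1, 1, 1, 0, 1, 0, 1, 0, 1)

Repeated division by 2 gives the digits low-to-high: 2750 = 1·2^1 + 1·2^2 + 1·2^3 + 1·2^4 + 1·2^5 + 1·2^7 + 1·2^9 + 1·2^11. Digit sequence: (0, 1, 1, 1, 1, 1, 0, 1, 0, 1, 0, 1).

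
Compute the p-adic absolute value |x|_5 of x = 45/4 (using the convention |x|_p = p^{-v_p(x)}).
|45/4|_5 = 1/5

Step 1 — compute v_5(x) by factoring powers of 5 out of the numerator and denominator: v_5(45/4) = 1. Step 2 — apply |x|_p = p^{-v_p(x)} = 5^{-1} = 1/5.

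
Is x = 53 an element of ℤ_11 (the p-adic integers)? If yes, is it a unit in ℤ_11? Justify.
x ∈ ℤ_11^× (unit); v_11(x) = 0

ℤ_11 = {x ∈ ℚ_11 : v_11(x) ≥ 0} and ℤ_11^× = {x ∈ ℤ_11 : v_11(x) = 0}. Here v_11(53) = v_11(num) − v_11(den) = 0; compare against these criteria.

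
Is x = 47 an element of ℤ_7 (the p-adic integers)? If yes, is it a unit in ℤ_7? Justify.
x ∈ ℤ_7^× (unit); v_7(x) = 0

ℤ_7 = {x ∈ ℚ_7 : v_7(x) ≥ 0} and ℤ_7^× = {x ∈ ℤ_7 : v_7(x) = 0}. Here v_7(47) = v_7(num) − v_7(den) = 0; compare against these criteria.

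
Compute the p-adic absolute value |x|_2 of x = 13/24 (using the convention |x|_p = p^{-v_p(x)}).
|13/24|_2 = 8

Step 1 — compute v_2(x) by factoring powers of 2 out of the numerator and denominator: v_2(13/24) = -3. Step 2 — apply |x|_p = p^{-v_p(x)} = 2^{3} = 8.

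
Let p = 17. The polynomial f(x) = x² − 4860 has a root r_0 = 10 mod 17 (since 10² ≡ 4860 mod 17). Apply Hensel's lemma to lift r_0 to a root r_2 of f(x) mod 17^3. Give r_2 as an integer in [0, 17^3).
r_2 = 4294 (mod 4913)

Hensel's recurrence: r_{i+1} = r_i − f(r_i)·(f′(r_i))^{-1} mod 17^{i+2}, with f′(x) = 2x. Iterate:
  r_0 = 10 (mod 17)
  r_1 = 248 (mod 289)
  r_2 = 4294 (mod 4913)
Final: r_2 = 4294, and one checks f(r_2) ≡ 0 mod 17^3.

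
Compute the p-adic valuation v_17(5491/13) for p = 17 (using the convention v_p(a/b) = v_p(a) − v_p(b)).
v_17(5491/13) = 2

Factor powers of 17 from the numerator and denominator of the reduced fraction: 5491 = 17^2 · 19 and 13 = 17^0 · 13. Apply v_p(a/b) = v_p(a) − v_p(b): v_17(5491/13) = 2 − 0 = 2.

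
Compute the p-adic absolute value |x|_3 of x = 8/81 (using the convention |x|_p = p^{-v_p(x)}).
|8/81|_3 = 81

Step 1 — compute v_3(x) by factoring powers of 3 out of the numerator and denominator: v_3(8/81) = -4. Step 2 — apply |x|_p = p^{-v_p(x)} = 3^{4} = 81.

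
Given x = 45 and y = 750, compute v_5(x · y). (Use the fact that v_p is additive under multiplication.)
v_5(33750) = 4

v_p(x) = 1 (factor: 45 = 5^1 · 9); v_p(y) = 3 (factor: 750 = 5^3 · 6). Additivity: v_p(xy) = v_p(x) + v_p(y) = 1 + 3 = 4. (Direct check: xy = 33750 = 5^4 · (54).)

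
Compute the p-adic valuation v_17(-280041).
v_17(-280041) = 3

v_17(n) is the largest exponent k such that 17^k divides n. Factor out: -280041 = -17^3 · 57. (Sign doesn't affect v_p.) So v_17(-280041) = 3.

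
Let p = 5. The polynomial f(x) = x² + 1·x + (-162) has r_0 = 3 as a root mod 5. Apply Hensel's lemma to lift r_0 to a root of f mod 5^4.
r_3 = 203 (mod 625)

Hensel: r_{i+1} = r_i − f(r_i)·(f′(r_i))^{-1} mod 5^{i+2}, f′(x) = 2x + 1. Iterate:
  r_0 = 3 (mod 5)
  r_1 = 3 (mod 25)
  r_2 = 78 (mod 125)
  r_3 = 203 (mod 625)
Final: r = 203 satisfies f(r) ≡ 0 mod 5^4.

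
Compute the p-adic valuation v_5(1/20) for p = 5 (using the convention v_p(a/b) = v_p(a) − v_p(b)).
v_5(1/20) = -1

Factor powers of 5 from the numerator and denominator of the reduced fraction: 1 = 5^0 · 1 and 20 = 5^1 · 4. Apply v_p(a/b) = v_p(a) − v_p(b): v_5(1/20) = 0 − 1 = -1.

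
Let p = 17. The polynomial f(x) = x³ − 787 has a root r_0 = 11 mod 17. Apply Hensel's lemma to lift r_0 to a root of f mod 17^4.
r_3 = 56179 (mod 83521)

Hensel: r_{i+1} = r_i − f(r_i)/f′(r_i) mod 17^{i+2}, where f′(x) = 3x². Iterate:
  r_0 = 11 (mod 17)
  r_1 = 113 (mod 289)
  r_2 = 2136 (mod 4913)
  r_3 = 56179 (mod 83521)
Final: r = 56179 with f(r) ≡ 0 mod 17^4.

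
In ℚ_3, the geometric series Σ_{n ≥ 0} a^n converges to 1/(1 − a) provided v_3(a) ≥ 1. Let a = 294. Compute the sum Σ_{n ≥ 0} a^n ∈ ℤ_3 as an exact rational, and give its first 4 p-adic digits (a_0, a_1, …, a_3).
Σ a^n = 1/(1 − a) = -1/293;  first 4 digits = (1, 2, 0, 1)

v_3(a) = 1 ≥ 1, so the series converges in ℤ_3 to 1/(1 − a) = 1/(1 − 294) = -1/293. Expand this rational in ℤ_3: compute digits iteratively via d_i = x_i mod 3, x_{i+1} = (x_i − d_i)/3. The first 4 digits are (1, 2, 0, 1).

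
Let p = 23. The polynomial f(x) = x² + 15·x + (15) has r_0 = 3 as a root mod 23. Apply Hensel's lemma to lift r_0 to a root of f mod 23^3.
r_2 = 5592 (mod 12167)

Hensel: r_{i+1} = r_i − f(r_i)·(f′(r_i))^{-1} mod 23^{i+2}, f′(x) = 2x + 15. Iterate:
  r_0 = 3 (mod 23)
  r_1 = 302 (mod 529)
  r_2 = 5592 (mod 12167)
Final: r = 5592 satisfies f(r) ≡ 0 mod 23^3.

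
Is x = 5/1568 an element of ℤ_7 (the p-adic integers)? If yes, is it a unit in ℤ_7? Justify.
x ∉ ℤ_7 (v_7(x) = -2 < 0)

ℤ_7 = {x ∈ ℚ_7 : v_7(x) ≥ 0} and ℤ_7^× = {x ∈ ℤ_7 : v_7(x) = 0}. Here v_7(5/1568) = v_7(num) − v_7(den) = -2; compare against these criteria.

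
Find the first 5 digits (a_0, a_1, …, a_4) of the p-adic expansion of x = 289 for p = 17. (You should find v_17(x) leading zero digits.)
(a_0, …, a_4) = (0, 0, 1, 0, 0)

v_17(289) = 2, so a_0 = ... = a_1 = 0. Factor out: x = 17^2 · u with u = 1 a unit in ℤ_17. Expand u iteratively via a_{v+i} = u_i mod 17, u_{i+1} = (u_i − a_{v+i})/17:
  u_0 = 1;  a_2 = 1;  u_1 = (u_0 − 1)/17 = 0
  u_1 = 0;  a_3 = 0;  u_2 = (u_1 − 0)/17 = 0
  u_2 = 0;  a_4 = 0;  u_3 = (u_2 − 0)/17 = 0
Digits: (0, 0, 1, 0, 0).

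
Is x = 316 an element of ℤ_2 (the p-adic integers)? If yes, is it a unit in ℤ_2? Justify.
x ∈ ℤ_2 but not a unit; v_2(x) = 2 > 0

ℤ_2 = {x ∈ ℚ_2 : v_2(x) ≥ 0} and ℤ_2^× = {x ∈ ℤ_2 : v_2(x) = 0}. Here v_2(316) = v_2(num) − v_2(den) = 2; compare against these criteria.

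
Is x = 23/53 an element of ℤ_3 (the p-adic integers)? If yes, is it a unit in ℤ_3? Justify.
x ∈ ℤ_3^× (unit); v_3(x) = 0

ℤ_3 = {x ∈ ℚ_3 : v_3(x) ≥ 0} and ℤ_3^× = {x ∈ ℤ_3 : v_3(x) = 0}. Here v_3(23/53) = v_3(num) − v_3(den) = 0; compare against these criteria.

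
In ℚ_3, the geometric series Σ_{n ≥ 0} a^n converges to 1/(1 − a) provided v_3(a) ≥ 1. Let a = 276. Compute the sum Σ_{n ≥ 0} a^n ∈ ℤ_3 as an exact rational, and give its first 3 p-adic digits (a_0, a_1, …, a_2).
Σ a^n = 1/(1 − a) = -1/275;  first 3 digits = (1, 2, 1)

v_3(a) = 1 ≥ 1, so the series converges in ℤ_3 to 1/(1 − a) = 1/(1 − 276) = -1/275. Expand this rational in ℤ_3: compute digits iteratively via d_i = x_i mod 3, x_{i+1} = (x_i − d_i)/3. The first 3 digits are (1, 2, 1).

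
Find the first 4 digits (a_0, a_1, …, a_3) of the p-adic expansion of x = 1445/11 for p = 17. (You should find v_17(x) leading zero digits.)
(a_0, …, a_3) = (0, 0, 2, 3)

v_17(1445/11) = 2, so a_0 = ... = a_1 = 0. Factor out: x = 17^2 · u with u = 5/11 a unit in ℤ_17. Expand u iteratively via a_{v+i} = u_i mod 17, u_{i+1} = (u_i − a_{v+i})/17:
  u_0 = 5/11;  a_2 = 2;  u_1 = (u_0 − 2)/17 = -1/11
  u_1 = -1/11;  a_3 = 3;  u_2 = (u_1 − 3)/17 = -2/11
Digits: (0, 0, 2, 3).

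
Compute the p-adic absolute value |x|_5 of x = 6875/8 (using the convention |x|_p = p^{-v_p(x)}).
|6875/8|_5 = 1/625

Step 1 — compute v_5(x) by factoring powers of 5 out of the numerator and denominator: v_5(6875/8) = 4. Step 2 — apply |x|_p = p^{-v_p(x)} = 5^{-4} = 1/625.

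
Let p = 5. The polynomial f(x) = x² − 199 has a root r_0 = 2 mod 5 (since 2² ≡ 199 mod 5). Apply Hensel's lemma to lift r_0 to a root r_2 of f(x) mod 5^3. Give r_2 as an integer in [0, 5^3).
r_2 = 107 (mod 125)

Hensel's recurrence: r_{i+1} = r_i − f(r_i)·(f′(r_i))^{-1} mod 5^{i+2}, with f′(x) = 2x. Iterate:
  r_0 = 2 (mod 5)
  r_1 = 7 (mod 25)
  r_2 = 107 (mod 125)
Final: r_2 = 107, and one checks f(r_2) ≡ 0 mod 5^3.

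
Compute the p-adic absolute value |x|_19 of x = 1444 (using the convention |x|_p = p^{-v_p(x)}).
|1444|_19 = 1/361

Step 1 — compute v_19(x) by factoring powers of 19 out of the numerator and denominator: v_19(1444) = 2. Step 2 — apply |x|_p = p^{-v_p(x)} = 19^{-2} = 1/361.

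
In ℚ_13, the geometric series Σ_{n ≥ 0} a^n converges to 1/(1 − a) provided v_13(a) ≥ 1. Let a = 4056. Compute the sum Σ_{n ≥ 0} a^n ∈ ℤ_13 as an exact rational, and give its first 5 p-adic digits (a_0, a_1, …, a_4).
Σ a^n = 1/(1 − a) = -1/4055;  first 5 digits = (1, 0, 11, 1, 4)

v_13(a) = 2 ≥ 1, so the series converges in ℤ_13 to 1/(1 − a) = 1/(1 − 4056) = -1/4055. Expand this rational in ℤ_13: compute digits iteratively via d_i = x_i mod 13, x_{i+1} = (x_i − d_i)/13. The first 5 digits are (1, 0, 11, 1, 4).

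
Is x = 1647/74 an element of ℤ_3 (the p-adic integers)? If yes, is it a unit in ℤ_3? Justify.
x ∈ ℤ_3 but not a unit; v_3(x) = 3 > 0

ℤ_3 = {x ∈ ℚ_3 : v_3(x) ≥ 0} and ℤ_3^× = {x ∈ ℤ_3 : v_3(x) = 0}. Here v_3(1647/74) = v_3(num) − v_3(den) = 3; compare against these criteria.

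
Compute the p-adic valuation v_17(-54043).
v_17(-54043) = 3

v_17(n) is the largest exponent k such that 17^k divides n. Factor out: -54043 = -17^3 · 11. (Sign doesn't affect v_p.) So v_17(-54043) = 3.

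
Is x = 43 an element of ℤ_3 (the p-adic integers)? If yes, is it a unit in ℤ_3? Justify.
x ∈ ℤ_3^× (unit); v_3(x) = 0

ℤ_3 = {x ∈ ℚ_3 : v_3(x) ≥ 0} and ℤ_3^× = {x ∈ ℤ_3 : v_3(x) = 0}. Here v_3(43) = v_3(num) − v_3(den) = 0; compare against these criteria.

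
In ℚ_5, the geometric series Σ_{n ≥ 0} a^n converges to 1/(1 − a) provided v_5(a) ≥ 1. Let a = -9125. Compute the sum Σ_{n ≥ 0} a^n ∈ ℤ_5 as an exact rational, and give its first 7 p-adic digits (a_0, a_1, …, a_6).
Σ a^n = 1/(1 − a) = 1/9126;  first 7 digits = (1, 0, 0, 2, 0, 2, 3)

v_5(a) = 3 ≥ 1, so the series converges in ℤ_5 to 1/(1 − a) = 1/(1 − (-9125)) = 1/9126. Expand this rational in ℤ_5: compute digits iteratively via d_i = x_i mod 5, x_{i+1} = (x_i − d_i)/5. The first 7 digits are (1, 0, 0, 2, 0, 2, 3).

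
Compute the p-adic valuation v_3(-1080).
v_3(-1080) = 3

v_3(n) is the largest exponent k such that 3^k divides n. Factor out: -1080 = -3^3 · 40. (Sign doesn't affect v_p.) So v_3(-1080) = 3.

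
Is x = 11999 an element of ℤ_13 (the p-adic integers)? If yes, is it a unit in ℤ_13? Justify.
x ∈ ℤ_13 but not a unit; v_13(x) = 2 > 0

ℤ_13 = {x ∈ ℚ_13 : v_13(x) ≥ 0} and ℤ_13^× = {x ∈ ℤ_13 : v_13(x) = 0}. Here v_13(11999) = v_13(num) − v_13(den) = 2; compare against these criteria.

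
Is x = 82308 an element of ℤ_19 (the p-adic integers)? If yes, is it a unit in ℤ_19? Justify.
x ∈ ℤ_19 but not a unit; v_19(x) = 3 > 0

ℤ_19 = {x ∈ ℚ_19 : v_19(x) ≥ 0} and ℤ_19^× = {x ∈ ℤ_19 : v_19(x) = 0}. Here v_19(82308) = v_19(num) − v_19(den) = 3; compare against these criteria.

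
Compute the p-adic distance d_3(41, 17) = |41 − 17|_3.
d_3(41, 17) = 1/3

Step 1 — x − y = 41 − 17 = 24. Step 2 — v_3(24) = 1 (factor: 24 = (3^1 · 8); the sign does not affect v_p). Step 3 — |x − y|_3 = 3^{-1} = 1/3.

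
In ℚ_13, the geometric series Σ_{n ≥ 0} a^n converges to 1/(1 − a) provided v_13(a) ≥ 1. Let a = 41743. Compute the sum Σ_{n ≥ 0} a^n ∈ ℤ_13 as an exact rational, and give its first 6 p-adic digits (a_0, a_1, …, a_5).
Σ a^n = 1/(1 − a) = -1/41742;  first 6 digits = (1, 0, 0, 6, 1, 0)

v_13(a) = 3 ≥ 1, so the series converges in ℤ_13 to 1/(1 − a) = 1/(1 − 41743) = -1/41742. Expand this rational in ℤ_13: compute digits iteratively via d_i = x_i mod 13, x_{i+1} = (x_i − d_i)/13. The first 6 digits are (1, 0, 0, 6, 1, 0).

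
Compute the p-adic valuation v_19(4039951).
v_19(4039951) = 4

v_19(n) is the largest exponent k such that 19^k divides n. Factor out: 4039951 = 19^4 · 31. (Sign doesn't affect v_p.) So v_19(4039951) = 4.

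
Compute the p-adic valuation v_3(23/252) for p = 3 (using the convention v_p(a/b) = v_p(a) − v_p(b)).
v_3(23/252) = -2

Factor powers of 3 from the numerator and denominator of the reduced fraction: 23 = 3^0 · 23 and 252 = 3^2 · 28. Apply v_p(a/b) = v_p(a) − v_p(b): v_3(23/252) = 0 − 2 = -2.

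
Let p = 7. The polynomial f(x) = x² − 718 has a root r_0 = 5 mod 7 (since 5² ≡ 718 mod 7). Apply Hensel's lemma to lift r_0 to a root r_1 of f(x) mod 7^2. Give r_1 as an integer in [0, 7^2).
r_1 = 40 (mod 49)

Hensel's recurrence: r_{i+1} = r_i − f(r_i)·(f′(r_i))^{-1} mod 7^{i+2}, with f′(x) = 2x. Iterate:
  r_0 = 5 (mod 7)
  r_1 = 40 (mod 49)
Final: r_1 = 40, and one checks f(r_1) ≡ 0 mod 7^2.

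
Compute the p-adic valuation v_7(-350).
v_7(-350) = 1

v_7(n) is the largest exponent k such that 7^k divides n. Factor out: -350 = -7^1 · 50. (Sign doesn't affect v_p.) So v_7(-350) = 1.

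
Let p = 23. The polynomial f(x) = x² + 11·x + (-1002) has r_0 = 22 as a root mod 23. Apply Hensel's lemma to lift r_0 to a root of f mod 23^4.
r_3 = 197017 (mod 279841)

Hensel: r_{i+1} = r_i − f(r_i)·(f′(r_i))^{-1} mod 23^{i+2}, f′(x) = 2x + 11. Iterate:
  r_0 = 22 (mod 23)
  r_1 = 229 (mod 529)
  r_2 = 2345 (mod 12167)
  r_3 = 197017 (mod 279841)
Final: r = 197017 satisfies f(r) ≡ 0 mod 23^4.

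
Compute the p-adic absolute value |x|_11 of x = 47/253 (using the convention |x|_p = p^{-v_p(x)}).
|47/253|_11 = 11

Step 1 — compute v_11(x) by factoring powers of 11 out of the numerator and denominator: v_11(47/253) = -1. Step 2 — apply |x|_p = p^{-v_p(x)} = 11^{1} = 11.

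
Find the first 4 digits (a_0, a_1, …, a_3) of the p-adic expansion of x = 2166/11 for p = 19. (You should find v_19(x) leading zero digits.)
(a_0, …, a_3) = (0, 0, 4, 5)

v_19(2166/11) = 2, so a_0 = ... = a_1 = 0. Factor out: x = 19^2 · u with u = 6/11 a unit in ℤ_19. Expand u iteratively via a_{v+i} = u_i mod 19, u_{i+1} = (u_i − a_{v+i})/19:
  u_0 = 6/11;  a_2 = 4;  u_1 = (u_0 − 4)/19 = -2/11
  u_1 = -2/11;  a_3 = 5;  u_2 = (u_1 − 5)/19 = -3/11
Digits: (0, 0, 4, 5).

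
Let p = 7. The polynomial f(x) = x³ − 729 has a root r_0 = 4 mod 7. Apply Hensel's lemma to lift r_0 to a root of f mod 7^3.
r_2 = 172 (mod 343)

Hensel: r_{i+1} = r_i − f(r_i)/f′(r_i) mod 7^{i+2}, where f′(x) = 3x². Iterate:
  r_0 = 4 (mod 7)
  r_1 = 25 (mod 49)
  r_2 = 172 (mod 343)
Final: r = 172 with f(r) ≡ 0 mod 7^3.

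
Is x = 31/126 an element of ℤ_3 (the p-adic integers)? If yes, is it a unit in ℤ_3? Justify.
x ∉ ℤ_3 (v_3(x) = -2 < 0)

ℤ_3 = {x ∈ ℚ_3 : v_3(x) ≥ 0} and ℤ_3^× = {x ∈ ℤ_3 : v_3(x) = 0}. Here v_3(31/126) = v_3(num) − v_3(den) = -2; compare against these criteria.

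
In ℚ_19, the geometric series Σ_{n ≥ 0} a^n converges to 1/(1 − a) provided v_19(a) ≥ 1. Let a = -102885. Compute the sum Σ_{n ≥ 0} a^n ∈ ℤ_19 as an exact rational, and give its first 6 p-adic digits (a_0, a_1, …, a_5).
Σ a^n = 1/(1 − a) = 1/102886;  first 6 digits = (1, 0, 0, 4, 18, 18)

v_19(a) = 3 ≥ 1, so the series converges in ℤ_19 to 1/(1 − a) = 1/(1 − (-102885)) = 1/102886. Expand this rational in ℤ_19: compute digits iteratively via d_i = x_i mod 19, x_{i+1} = (x_i − d_i)/19. The first 6 digits are (1, 0, 0, 4, 18, 18).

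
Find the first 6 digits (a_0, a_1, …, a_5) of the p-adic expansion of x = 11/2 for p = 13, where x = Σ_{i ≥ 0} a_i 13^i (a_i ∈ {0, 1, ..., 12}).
(a_0, …, a_5) = (12, 6, 6, 6, 6, 6)

v_13(11/2) = 0 (numerator and denominator both coprime to 13), so x ∈ ℤ_13^×. Compute digits iteratively via a_i = x_i mod 13, x_{i+1} = (x_i − a_i)/13, with x_0 = x:
  x_0 = 11/2;  a_0 = 12;  x_1 = (x_0 − 12)/13 = -1/2
  x_1 = -1/2;  a_1 = 6;  x_2 = (x_1 − 6)/13 = -1/2
  x_2 = -1/2;  a_2 = 6;  x_3 = (x_2 − 6)/13 = -1/2
  x_3 = -1/2;  a_3 = 6;  x_4 = (x_3 − 6)/13 = -1/2
  x_4 = -1/2;  a_4 = 6;  x_5 = (x_4 − 6)/13 = -1/2
  x_5 = -1/2;  a_5 = 6;  x_6 = (x_5 − 6)/13 = -1/2
Digits: (12, 6, 6, 6, 6, 6).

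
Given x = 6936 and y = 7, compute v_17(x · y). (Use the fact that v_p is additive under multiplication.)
v_17(48552) = 2

v_p(x) = 2 (factor: 6936 = 17^2 · 24); v_p(y) = 0 (factor: 7 = 17^0 · 7). Additivity: v_p(xy) = v_p(x) + v_p(y) = 2 + 0 = 2. (Direct check: xy = 48552 = 17^2 · (168).)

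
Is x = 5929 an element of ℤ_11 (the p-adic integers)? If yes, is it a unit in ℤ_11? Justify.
x ∈ ℤ_11 but not a unit; v_11(x) = 2 > 0

ℤ_11 = {x ∈ ℚ_11 : v_11(x) ≥ 0} and ℤ_11^× = {x ∈ ℤ_11 : v_11(x) = 0}. Here v_11(5929) = v_11(num) − v_11(den) = 2; compare against these criteria.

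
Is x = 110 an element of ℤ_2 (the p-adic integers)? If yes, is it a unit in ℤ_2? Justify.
x ∈ ℤ_2 but not a unit; v_2(x) = 1 > 0

ℤ_2 = {x ∈ ℚ_2 : v_2(x) ≥ 0} and ℤ_2^× = {x ∈ ℤ_2 : v_2(x) = 0}. Here v_2(110) = v_2(num) − v_2(den) = 1; compare against these criteria.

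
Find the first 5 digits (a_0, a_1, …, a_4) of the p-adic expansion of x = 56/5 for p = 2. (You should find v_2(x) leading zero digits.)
(a_0, …, a_4) = (0, 0, 0, 1, 1)

v_2(56/5) = 3, so a_0 = ... = a_2 = 0. Factor out: x = 2^3 · u with u = 7/5 a unit in ℤ_2. Expand u iteratively via a_{v+i} = u_i mod 2, u_{i+1} = (u_i − a_{v+i})/2:
  u_0 = 7/5;  a_3 = 1;  u_1 = (u_0 − 1)/2 = 1/5
  u_1 = 1/5;  a_4 = 1;  u_2 = (u_1 − 1)/2 = -2/5
Digits: (0, 0, 0, 1, 1).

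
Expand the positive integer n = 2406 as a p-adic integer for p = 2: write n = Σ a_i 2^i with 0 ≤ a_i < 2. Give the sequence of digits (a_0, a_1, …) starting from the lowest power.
(a_0, a_1, …) = (0, 1, 1, 0, 0, 1, 1, 0, 1, 0, 0, 1)

Repeated division by 2 gives the digits low-to-high: 2406 = 1·2^1 + 1·2^2 + 1·2^5 + 1·2^6 + 1·2^8 + 1·2^11. Digit sequence: (0, 1, 1, 0, 0, 1, 1, 0, 1, 0, 0, 1).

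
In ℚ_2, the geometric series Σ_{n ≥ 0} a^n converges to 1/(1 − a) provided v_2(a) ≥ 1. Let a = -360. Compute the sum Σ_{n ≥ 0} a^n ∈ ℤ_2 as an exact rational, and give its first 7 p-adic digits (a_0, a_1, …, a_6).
Σ a^n = 1/(1 − a) = 1/361;  first 7 digits = (1, 0, 0, 1, 1, 0, 1)

v_2(a) = 3 ≥ 1, so the series converges in ℤ_2 to 1/(1 − a) = 1/(1 − (-360)) = 1/361. Expand this rational in ℤ_2: compute digits iteratively via d_i = x_i mod 2, x_{i+1} = (x_i − d_i)/2. The first 7 digits are (1, 0, 0, 1, 1, 0, 1).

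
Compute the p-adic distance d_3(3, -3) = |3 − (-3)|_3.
d_3(3, -3) = 1/3

Step 1 — x − y = 3 − (-3) = 6. Step 2 — v_3(6) = 1 (factor: 6 = (3^1 · 2); the sign does not affect v_p). Step 3 — |x − y|_3 = 3^{-1} = 1/3.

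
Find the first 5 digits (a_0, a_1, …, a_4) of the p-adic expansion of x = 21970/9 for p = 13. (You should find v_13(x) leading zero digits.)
(a_0, …, a_4) = (0, 0, 0, 4, 7)

v_13(21970/9) = 3, so a_0 = ... = a_2 = 0. Factor out: x = 13^3 · u with u = 10/9 a unit in ℤ_13. Expand u iteratively via a_{v+i} = u_i mod 13, u_{i+1} = (u_i − a_{v+i})/13:
  u_0 = 10/9;  a_3 = 4;  u_1 = (u_0 − 4)/13 = -2/9
  u_1 = -2/9;  a_4 = 7;  u_2 = (u_1 − 7)/13 = -5/9
Digits: (0, 0, 0, 4, 7).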